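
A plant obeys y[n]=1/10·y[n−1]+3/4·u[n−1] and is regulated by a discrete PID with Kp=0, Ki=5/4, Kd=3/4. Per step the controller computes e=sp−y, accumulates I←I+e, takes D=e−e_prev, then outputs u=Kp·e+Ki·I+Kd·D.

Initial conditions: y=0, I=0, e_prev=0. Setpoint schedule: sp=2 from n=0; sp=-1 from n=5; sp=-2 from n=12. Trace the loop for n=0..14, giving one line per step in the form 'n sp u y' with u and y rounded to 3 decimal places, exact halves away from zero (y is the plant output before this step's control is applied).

0 2 4.000 0.000
1 2 -1.000 3.000
2 2 6.900 -0.450
3 2 -3.785 5.130
4 2 11.399 -2.326
5 -1 -16.070 8.317
6 -1 21.591 -11.221
7 -1 -32.871 15.071
8 -1 43.194 -23.146
9 -1 -64.240 30.081
10 -1 87.335 -45.172
11 -1 -126.201 60.984
12 -2 173.009 -88.553
13 -2 -249.111 120.901
14 -2 345.641 -174.743

(exact arithmetic carried between steps; '≈' marks a value shown rounded to 6 d.p. or computed from one; I and e_prev carry over from the previous line; the table rounds u and y to 3 d.p., halves away from zero)
n=0: y=0, sp=2, e=sp−y=2; I=2, D=e−e_prev=2; u=0·2+5/4·2+3/4·2=4; next y=1/10·0+3/4·4=3
n=1: y=3, sp=2, e=sp−y=-1; I=1, D=e−e_prev=-3; u=0·(-1)+5/4·1+3/4·(-3)=-1; next y=1/10·3+3/4·(-1)=-0.45
n=2: y=-0.45, sp=2, e=sp−y=2.45; I=3.45, D=e−e_prev=3.45; u=0·2.45+5/4·3.45+3/4·3.45=6.9; next y=1/10·(-0.45)+3/4·6.9=5.13
n=3: y=5.13, sp=2, e=sp−y=-3.13; I=0.32, D=e−e_prev=-5.58; u=0·(-3.13)+5/4·0.32+3/4·(-5.58)=-3.785; next y=1/10·5.13+3/4·(-3.785)=-2.32575
n=4: y=-2.32575, sp=2, e=sp−y=4.32575; I=4.64575, D=e−e_prev=7.45575; u=0·4.32575+5/4·4.64575+3/4·7.45575=11.399; next y=1/10·(-2.32575)+3/4·11.399=8.316675
n=5: y=8.316675, sp=-1, e=sp−y=-9.316675; I=-4.670925, D=e−e_prev=-13.642425; u=0·(-9.316675)+5/4·(-4.670925)+3/4·(-13.642425)=-16.070475; next y=1/10·8.316675+3/4·(-16.070475)≈-11.221189
n=6: y≈-11.221189, sp=-1, e=sp−y≈10.221189; I≈5.550264, D=e−e_prev≈19.537864; u=0·10.221189+5/4·5.550264+3/4·19.537864≈21.591228; next y=1/10·(-11.221189)+3/4·21.591228≈15.071302
n=7: y≈15.071302, sp=-1, e=sp−y≈-16.071302; I≈-10.521038, D=e−e_prev≈-26.292491; u=0·(-16.071302)+5/4·(-10.521038)+3/4·(-26.292491)≈-32.870665; next y=1/10·15.071302+3/4·(-32.870665)≈-23.145869
n=8: y≈-23.145869, sp=-1, e=sp−y≈22.145869; I≈11.624831, D=e−e_prev≈38.217171; u=0·22.145869+5/4·11.624831+3/4·38.217171≈43.193917; next y=1/10·(-23.145869)+3/4·43.193917≈30.080851
n=9: y≈30.080851, sp=-1, e=sp−y≈-31.080851; I≈-19.456020, D=e−e_prev≈-53.226719; u=0·(-31.080851)+5/4·(-19.456020)+3/4·(-53.226719)≈-64.240064; next y=1/10·30.080851+3/4·(-64.240064)≈-45.171963
n=10: y≈-45.171963, sp=-1, e=sp−y≈44.171963; I≈24.715943, D=e−e_prev≈75.252814; u=0·44.171963+5/4·24.715943+3/4·75.252814≈87.334539; next y=1/10·(-45.171963)+3/4·87.334539≈60.983708
n=11: y≈60.983708, sp=-1, e=sp−y≈-61.983708; I≈-37.267765, D=e−e_prev≈-106.155671; u=0·(-61.983708)+5/4·(-37.267765)+3/4·(-106.155671)≈-126.201459; next y=1/10·60.983708+3/4·(-126.201459)≈-88.552724
n=12: y≈-88.552724, sp=-2, e=sp−y≈86.552724; I≈49.284959, D=e−e_prev≈148.536432; u=0·86.552724+5/4·49.284959+3/4·148.536432≈173.008523; next y=1/10·(-88.552724)+3/4·173.008523≈120.901120
n=13: y≈120.901120, sp=-2, e=sp−y≈-122.901120; I≈-73.616161, D=e−e_prev≈-209.453843; u=0·(-122.901120)+5/4·(-73.616161)+3/4·(-209.453843)≈-249.110583; next y=1/10·120.901120+3/4·(-249.110583)≈-174.742826
n=14: y≈-174.742826, sp=-2, e=sp−y≈172.742826; I≈99.126665, D=e−e_prev≈295.643945; u=0·172.742826+5/4·99.126665+3/4·295.643945≈345.641290; next y=1/10·(-174.742826)+3/4·345.641290≈241.756685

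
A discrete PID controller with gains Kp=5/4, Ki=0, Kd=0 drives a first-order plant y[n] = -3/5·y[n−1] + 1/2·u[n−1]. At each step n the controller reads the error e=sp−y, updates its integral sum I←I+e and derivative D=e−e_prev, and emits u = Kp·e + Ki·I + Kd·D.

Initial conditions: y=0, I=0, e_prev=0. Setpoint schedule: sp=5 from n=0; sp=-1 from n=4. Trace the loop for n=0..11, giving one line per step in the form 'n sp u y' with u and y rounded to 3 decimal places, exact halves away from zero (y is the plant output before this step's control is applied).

(exact arithmetic carried between steps; '≈' marks a value shown rounded to 6 d.p. or computed from one; I and e_prev carry over from the previous line; the table rounds u and y to 3 d.p., halves away from zero)
n=0: y=0, sp=5, e=sp−y=5; I=5, D=e−e_prev=5; u=5/4·5+0·5+0·5=6.25; next y=-3/5·0+1/2·6.25=3.125
n=1: y=3.125, sp=5, e=sp−y=1.875; I=6.875, D=e−e_prev=-3.125; u=5/4·1.875+0·6.875+0·(-3.125)=2.34375; next y=-3/5·3.125+1/2·2.34375=-0.703125
n=2: y=-0.703125, sp=5, e=sp−y=5.703125; I=12.578125, D=e−e_prev=3.828125; u=5/4·5.703125+0·12.578125+0·3.828125≈7.128906; next y=-3/5·(-0.703125)+1/2·7.128906≈3.986328
n=3: y≈3.986328, sp=5, e=sp−y≈1.013672; I≈13.591797, D=e−e_prev≈-4.689453; u=5/4·1.013672+0·13.591797+0·(-4.689453)≈1.267090; next y=-3/5·3.986328+1/2·1.267090≈-1.758252
n=4: y≈-1.758252, sp=-1, e=sp−y≈0.758252; I≈14.350049, D=e−e_prev≈-0.255420; u=5/4·0.758252+0·14.350049+0·(-0.255420)≈0.947815; next y=-3/5·(-1.758252)+1/2·0.947815≈1.528859
n=5: y≈1.528859, sp=-1, e=sp−y≈-2.528859; I≈11.821190, D=e−e_prev≈-3.287111; u=5/4·(-2.528859)+0·11.821190+0·(-3.287111)≈-3.161073; next y=-3/5·1.528859+1/2·(-3.161073)≈-2.497852
n=6: y≈-2.497852, sp=-1, e=sp−y≈1.497852; I≈13.319042, D=e−e_prev≈4.026710; u=5/4·1.497852+0·13.319042+0·4.026710≈1.872315; next y=-3/5·(-2.497852)+1/2·1.872315≈2.434869
n=7: y≈2.434869, sp=-1, e=sp−y≈-3.434869; I≈9.884174, D=e−e_prev≈-4.932720; u=5/4·(-3.434869)+0·9.884174+0·(-4.932720)≈-4.293586; next y=-3/5·2.434869+1/2·(-4.293586)≈-3.607714
n=8: y≈-3.607714, sp=-1, e=sp−y≈2.607714; I≈12.491887, D=e−e_prev≈6.042582; u=5/4·2.607714+0·12.491887+0·6.042582≈3.259642; next y=-3/5·(-3.607714)+1/2·3.259642≈3.794450
n=9: y≈3.794450, sp=-1, e=sp−y≈-4.794450; I≈7.697438, D=e−e_prev≈-7.402163; u=5/4·(-4.794450)+0·7.697438+0·(-7.402163)≈-5.993062; next y=-3/5·3.794450+1/2·(-5.993062)≈-5.273201
n=10: y≈-5.273201, sp=-1, e=sp−y≈4.273201; I≈11.970639, D=e−e_prev≈9.067650; u=5/4·4.273201+0·11.970639+0·9.067650≈5.341501; next y=-3/5·(-5.273201)+1/2·5.341501≈5.834671
n=11: y≈5.834671, sp=-1, e=sp−y≈-6.834671; I≈5.135968, D=e−e_prev≈-11.107872; u=5/4·(-6.834671)+0·5.135968+0·(-11.107872)≈-8.543339; next y=-3/5·5.834671+1/2·(-8.543339)≈-7.772472

0 5 6.250 0.000
1 5 2.344 3.125
2 5 7.129 -0.703
3 5 1.267 3.986
4 -1 0.948 -1.758
5 -1 -3.161 1.529
6 -1 1.872 -2.498
7 -1 -4.294 2.435
8 -1 3.260 -3.608
9 -1 -5.993 3.794
10 -1 5.342 -5.273
11 -1 -8.543 5.835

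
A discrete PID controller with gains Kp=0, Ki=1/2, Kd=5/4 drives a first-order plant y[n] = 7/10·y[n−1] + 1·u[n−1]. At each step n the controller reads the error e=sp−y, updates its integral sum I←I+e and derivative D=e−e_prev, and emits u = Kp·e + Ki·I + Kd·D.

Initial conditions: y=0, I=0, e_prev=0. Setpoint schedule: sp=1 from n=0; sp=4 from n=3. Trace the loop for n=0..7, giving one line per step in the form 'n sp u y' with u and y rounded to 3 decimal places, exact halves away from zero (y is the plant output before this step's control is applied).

0 1 1.750 0.000
1 1 -2.063 1.750
2 1 4.278 -0.838
3 4 -0.714 3.692
4 4 4.539 1.870
5 4 -3.635 5.849
6 4 9.845 0.459
7 4 -12.109 10.167

(exact arithmetic carried between steps; '≈' marks a value shown rounded to 6 d.p. or computed from one; I and e_prev carry over from the previous line; the table rounds u and y to 3 d.p., halves away from zero)
n=0: y=0, sp=1, e=sp−y=1; I=1, D=e−e_prev=1; u=0·1+1/2·1+5/4·1=1.75; next y=7/10·0+1·1.75=1.75
n=1: y=1.75, sp=1, e=sp−y=-0.75; I=0.25, D=e−e_prev=-1.75; u=0·(-0.75)+1/2·0.25+5/4·(-1.75)=-2.0625; next y=7/10·1.75+1·(-2.0625)=-0.8375
n=2: y=-0.8375, sp=1, e=sp−y=1.8375; I=2.0875, D=e−e_prev=2.5875; u=0·1.8375+1/2·2.0875+5/4·2.5875=4.278125; next y=7/10·(-0.8375)+1·4.278125=3.691875
n=3: y=3.691875, sp=4, e=sp−y=0.308125; I=2.395625, D=e−e_prev=-1.529375; u=0·0.308125+1/2·2.395625+5/4·(-1.529375)≈-0.713906; next y=7/10·3.691875+1·(-0.713906)≈1.870406
n=4: y≈1.870406, sp=4, e=sp−y≈2.129594; I≈4.525219, D=e−e_prev≈1.821469; u=0·2.129594+1/2·4.525219+5/4·1.821469≈4.539445; next y=7/10·1.870406+1·4.539445≈5.848730
n=5: y≈5.848730, sp=4, e=sp−y≈-1.848730; I≈2.676489, D=e−e_prev≈-3.978323; u=0·(-1.848730)+1/2·2.676489+5/4·(-3.978323)≈-3.634660; next y=7/10·5.848730+1·(-3.634660)≈0.459451
n=6: y≈0.459451, sp=4, e=sp−y≈3.540549; I≈6.217038, D=e−e_prev≈5.389279; u=0·3.540549+1/2·6.217038+5/4·5.389279≈9.845117; next y=7/10·0.459451+1·9.845117≈10.166733
n=7: y≈10.166733, sp=4, e=sp−y≈-6.166733; I≈0.050305, D=e−e_prev≈-9.707282; u=0·(-6.166733)+1/2·0.050305+5/4·(-9.707282)≈-12.108950; next y=7/10·10.166733+1·(-12.108950)≈-4.992237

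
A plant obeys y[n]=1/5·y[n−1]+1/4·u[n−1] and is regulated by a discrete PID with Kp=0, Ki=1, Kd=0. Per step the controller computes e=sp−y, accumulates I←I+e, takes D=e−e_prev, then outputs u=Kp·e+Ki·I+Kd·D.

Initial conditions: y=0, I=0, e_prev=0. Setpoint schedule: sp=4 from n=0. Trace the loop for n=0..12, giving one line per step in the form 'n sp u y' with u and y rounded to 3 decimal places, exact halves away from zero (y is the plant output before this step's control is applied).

0 4 4.000 0.000
1 4 7.000 1.000
2 4 9.050 1.950
3 4 10.398 2.653
4 4 11.268 3.130
5 4 11.825 3.443
6 4 12.180 3.645
7 4 12.406 3.774
8 4 12.550 3.856
9 4 12.641 3.909
10 4 12.699 3.942
11 4 12.736 3.963
12 4 12.759 3.977

(exact arithmetic carried between steps; '≈' marks a value shown rounded to 6 d.p. or computed from one; I and e_prev carry over from the previous line; the table rounds u and y to 3 d.p., halves away from zero)
n=0: y=0, sp=4, e=sp−y=4; I=4, D=e−e_prev=4; u=0·4+1·4+0·4=4; next y=1/5·0+1/4·4=1
n=1: y=1, sp=4, e=sp−y=3; I=7, D=e−e_prev=-1; u=0·3+1·7+0·(-1)=7; next y=1/5·1+1/4·7=1.95
n=2: y=1.95, sp=4, e=sp−y=2.05; I=9.05, D=e−e_prev=-0.95; u=0·2.05+1·9.05+0·(-0.95)=9.05; next y=1/5·1.95+1/4·9.05=2.6525
n=3: y=2.6525, sp=4, e=sp−y=1.3475; I=10.3975, D=e−e_prev=-0.7025; u=0·1.3475+1·10.3975+0·(-0.7025)=10.3975; next y=1/5·2.6525+1/4·10.3975=3.129875
n=4: y=3.129875, sp=4, e=sp−y=0.870125; I=11.267625, D=e−e_prev=-0.477375; u=0·0.870125+1·11.267625+0·(-0.477375)=11.267625; next y=1/5·3.129875+1/4·11.267625≈3.442881
n=5: y≈3.442881, sp=4, e=sp−y≈0.557119; I≈11.824744, D=e−e_prev≈-0.313006; u=0·0.557119+1·11.824744+0·(-0.313006)≈11.824744; next y=1/5·3.442881+1/4·11.824744≈3.644762
n=6: y≈3.644762, sp=4, e=sp−y≈0.355238; I≈12.179982, D=e−e_prev≈-0.201881; u=0·0.355238+1·12.179982+0·(-0.201881)≈12.179982; next y=1/5·3.644762+1/4·12.179982≈3.773948
n=7: y≈3.773948, sp=4, e=sp−y≈0.226052; I≈12.406034, D=e−e_prev≈-0.129186; u=0·0.226052+1·12.406034+0·(-0.129186)≈12.406034; next y=1/5·3.773948+1/4·12.406034≈3.856298
n=8: y≈3.856298, sp=4, e=sp−y≈0.143702; I≈12.549736, D=e−e_prev≈-0.082350; u=0·0.143702+1·12.549736+0·(-0.082350)≈12.549736; next y=1/5·3.856298+1/4·12.549736≈3.908694
n=9: y≈3.908694, sp=4, e=sp−y≈0.091306; I≈12.641042, D=e−e_prev≈-0.052396; u=0·0.091306+1·12.641042+0·(-0.052396)≈12.641042; next y=1/5·3.908694+1/4·12.641042≈3.941999
n=10: y≈3.941999, sp=4, e=sp−y≈0.058001; I≈12.699043, D=e−e_prev≈-0.033306; u=0·0.058001+1·12.699043+0·(-0.033306)≈12.699043; next y=1/5·3.941999+1/4·12.699043≈3.963161
n=11: y≈3.963161, sp=4, e=sp−y≈0.036839; I≈12.735882, D=e−e_prev≈-0.021161; u=0·0.036839+1·12.735882+0·(-0.021161)≈12.735882; next y=1/5·3.963161+1/4·12.735882≈3.976603
n=12: y≈3.976603, sp=4, e=sp−y≈0.023397; I≈12.759280, D=e−e_prev≈-0.013442; u=0·0.023397+1·12.759280+0·(-0.013442)≈12.759280; next y=1/5·3.976603+1/4·12.759280≈3.985140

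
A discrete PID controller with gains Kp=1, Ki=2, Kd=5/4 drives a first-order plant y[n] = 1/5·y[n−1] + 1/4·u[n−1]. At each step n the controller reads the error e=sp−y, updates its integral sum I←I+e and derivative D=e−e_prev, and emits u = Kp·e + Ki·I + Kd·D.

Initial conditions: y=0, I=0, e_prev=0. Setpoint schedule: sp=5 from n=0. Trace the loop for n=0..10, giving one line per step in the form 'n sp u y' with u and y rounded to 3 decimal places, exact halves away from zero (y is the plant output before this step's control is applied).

0 5 21.250 0.000
1 5 2.422 5.313
2 5 23.927 1.668
3 5 6.284 6.315
4 5 24.258 2.834
5 5 8.100 6.631
6 5 23.524 3.351
7 5 9.122 6.551
8 5 22.602 3.591
9 5 9.914 6.369
10 5 21.769 3.752

(exact arithmetic carried between steps; '≈' marks a value shown rounded to 6 d.p. or computed from one; I and e_prev carry over from the previous line; the table rounds u and y to 3 d.p., halves away from zero)
n=0: y=0, sp=5, e=sp−y=5; I=5, D=e−e_prev=5; u=1·5+2·5+5/4·5=21.25; next y=1/5·0+1/4·21.25=5.3125
n=1: y=5.3125, sp=5, e=sp−y=-0.3125; I=4.6875, D=e−e_prev=-5.3125; u=1·(-0.3125)+2·4.6875+5/4·(-5.3125)=2.421875; next y=1/5·5.3125+1/4·2.421875≈1.667969
n=2: y≈1.667969, sp=5, e=sp−y≈3.332031; I≈8.019531, D=e−e_prev≈3.644531; u=1·3.332031+2·8.019531+5/4·3.644531≈23.926758; next y=1/5·1.667969+1/4·23.926758≈6.315283
n=3: y≈6.315283, sp=5, e=sp−y≈-1.315283; I≈6.704248, D=e−e_prev≈-4.647314; u=1·(-1.315283)+2·6.704248+5/4·(-4.647314)≈6.284070; next y=1/5·6.315283+1/4·6.284070≈2.834074
n=4: y≈2.834074, sp=5, e=sp−y≈2.165926; I≈8.870174, D=e−e_prev≈3.481209; u=1·2.165926+2·8.870174+5/4·3.481209≈24.257785; next y=1/5·2.834074+1/4·24.257785≈6.631261
n=5: y≈6.631261, sp=5, e=sp−y≈-1.631261; I≈7.238913, D=e−e_prev≈-3.797187; u=1·(-1.631261)+2·7.238913+5/4·(-3.797187)≈8.100081; next y=1/5·6.631261+1/4·8.100081≈3.351272
n=6: y≈3.351272, sp=5, e=sp−y≈1.648728; I≈8.887640, D=e−e_prev≈3.279989; u=1·1.648728+2·8.887640+5/4·3.279989≈23.523994; next y=1/5·3.351272+1/4·23.523994≈6.551253
n=7: y≈6.551253, sp=5, e=sp−y≈-1.551253; I≈7.336387, D=e−e_prev≈-3.199981; u=1·(-1.551253)+2·7.336387+5/4·(-3.199981)≈9.121546; next y=1/5·6.551253+1/4·9.121546≈3.590637
n=8: y≈3.590637, sp=5, e=sp−y≈1.409363; I≈8.745750, D=e−e_prev≈2.960616; u=1·1.409363+2·8.745750+5/4·2.960616≈22.601633; next y=1/5·3.590637+1/4·22.601633≈6.368536
n=9: y≈6.368536, sp=5, e=sp−y≈-1.368536; I≈7.377215, D=e−e_prev≈-2.777899; u=1·(-1.368536)+2·7.377215+5/4·(-2.777899)≈9.913520; next y=1/5·6.368536+1/4·9.913520≈3.752087
n=10: y≈3.752087, sp=5, e=sp−y≈1.247913; I≈8.625127, D=e−e_prev≈2.616449; u=1·1.247913+2·8.625127+5/4·2.616449≈21.768728; next y=1/5·3.752087+1/4·21.768728≈6.192600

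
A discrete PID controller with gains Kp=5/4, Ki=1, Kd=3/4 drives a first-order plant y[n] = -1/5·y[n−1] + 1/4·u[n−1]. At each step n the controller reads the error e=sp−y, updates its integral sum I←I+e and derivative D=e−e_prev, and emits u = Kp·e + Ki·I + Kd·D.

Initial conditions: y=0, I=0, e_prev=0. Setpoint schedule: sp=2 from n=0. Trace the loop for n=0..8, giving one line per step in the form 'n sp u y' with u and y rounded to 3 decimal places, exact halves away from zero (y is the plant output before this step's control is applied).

(exact arithmetic carried between steps; '≈' marks a value shown rounded to 6 d.p. or computed from one; I and e_prev carry over from the previous line; the table rounds u and y to 3 d.p., halves away from zero)
n=0: y=0, sp=2, e=sp−y=2; I=2, D=e−e_prev=2; u=5/4·2+1·2+3/4·2=6; next y=-1/5·0+1/4·6=1.5
n=1: y=1.5, sp=2, e=sp−y=0.5; I=2.5, D=e−e_prev=-1.5; u=5/4·0.5+1·2.5+3/4·(-1.5)=2; next y=-1/5·1.5+1/4·2=0.2
n=2: y=0.2, sp=2, e=sp−y=1.8; I=4.3, D=e−e_prev=1.3; u=5/4·1.8+1·4.3+3/4·1.3=7.525; next y=-1/5·0.2+1/4·7.525=1.84125
n=3: y=1.84125, sp=2, e=sp−y=0.15875; I=4.45875, D=e−e_prev=-1.64125; u=5/4·0.15875+1·4.45875+3/4·(-1.64125)=3.42625; next y=-1/5·1.84125+1/4·3.42625≈0.488313
n=4: y≈0.488313, sp=2, e=sp−y≈1.511688; I≈5.970438, D=e−e_prev≈1.352938; u=5/4·1.511688+1·5.970438+3/4·1.352938≈8.87475; next y=-1/5·0.488313+1/4·8.87475≈2.121025
n=5: y=2.121025, sp=2, e=sp−y=-0.121025; I≈5.849413, D=e−e_prev≈-1.632713; u=5/4·(-0.121025)+1·5.849413+3/4·(-1.632713)≈4.473597; next y=-1/5·2.121025+1/4·4.473597≈0.694194
n=6: y≈0.694194, sp=2, e=sp−y≈1.305806; I≈7.155218, D=e−e_prev≈1.426831; u=5/4·1.305806+1·7.155218+3/4·1.426831≈9.857599; next y=-1/5·0.694194+1/4·9.857599≈2.325561
n=7: y≈2.325561, sp=2, e=sp−y≈-0.325561; I≈6.829657, D=e−e_prev≈-1.631367; u=5/4·(-0.325561)+1·6.829657+3/4·(-1.631367)≈5.199182; next y=-1/5·2.325561+1/4·5.199182≈0.834683
n=8: y≈0.834683, sp=2, e=sp−y≈1.165317; I≈7.994974, D=e−e_prev≈1.490878; u=5/4·1.165317+1·7.994974+3/4·1.490878≈10.569778; next y=-1/5·0.834683+1/4·10.569778≈2.475508

0 2 6.000 0.000
1 2 2.000 1.500
2 2 7.525 0.200
3 2 3.426 1.841
4 2 8.875 0.488
5 2 4.474 2.121
6 2 9.858 0.694
7 2 5.199 2.326
8 2 10.570 0.835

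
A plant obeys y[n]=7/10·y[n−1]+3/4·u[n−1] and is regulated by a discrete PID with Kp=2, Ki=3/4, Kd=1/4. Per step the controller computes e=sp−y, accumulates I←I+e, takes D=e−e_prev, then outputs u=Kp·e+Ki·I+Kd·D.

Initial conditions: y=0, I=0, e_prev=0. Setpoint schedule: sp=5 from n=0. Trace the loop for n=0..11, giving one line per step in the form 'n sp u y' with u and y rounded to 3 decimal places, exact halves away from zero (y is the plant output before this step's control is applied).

0 5 15.000 0.000
1 5 -16.250 11.250
2 5 28.563 -4.313
3 5 -36.491 18.403
4 5 57.803 -14.486
5 5 -78.898 33.212
6 5 119.279 -35.925
7 5 -168.022 64.312
8 5 248.484 -80.999
9 5 -355.332 129.664
10 5 520.030 -175.734
11 5 -748.997 267.009

(exact arithmetic carried between steps; '≈' marks a value shown rounded to 6 d.p. or computed from one; I and e_prev carry over from the previous line; the table rounds u and y to 3 d.p., halves away from zero)
n=0: y=0, sp=5, e=sp−y=5; I=5, D=e−e_prev=5; u=2·5+3/4·5+1/4·5=15; next y=7/10·0+3/4·15=11.25
n=1: y=11.25, sp=5, e=sp−y=-6.25; I=-1.25, D=e−e_prev=-11.25; u=2·(-6.25)+3/4·(-1.25)+1/4·(-11.25)=-16.25; next y=7/10·11.25+3/4·(-16.25)=-4.3125
n=2: y=-4.3125, sp=5, e=sp−y=9.3125; I=8.0625, D=e−e_prev=15.5625; u=2·9.3125+3/4·8.0625+1/4·15.5625=28.5625; next y=7/10·(-4.3125)+3/4·28.5625=18.403125
n=3: y=18.403125, sp=5, e=sp−y=-13.403125; I=-5.340625, D=e−e_prev=-22.715625; u=2·(-13.403125)+3/4·(-5.340625)+1/4·(-22.715625)=-36.490625; next y=7/10·18.403125+3/4·(-36.490625)≈-14.485781
n=4: y≈-14.485781, sp=5, e=sp−y≈19.485781; I≈14.145156, D=e−e_prev≈32.888906; u=2·19.485781+3/4·14.145156+1/4·32.888906≈57.802656; next y=7/10·(-14.485781)+3/4·57.802656≈33.211945
n=5: y≈33.211945, sp=5, e=sp−y≈-28.211945; I≈-14.066789, D=e−e_prev≈-47.697727; u=2·(-28.211945)+3/4·(-14.066789)+1/4·(-47.697727)≈-78.898414; next y=7/10·33.211945+3/4·(-78.898414)≈-35.925449
n=6: y≈-35.925449, sp=5, e=sp−y≈40.925449; I≈26.858660, D=e−e_prev≈69.137394; u=2·40.925449+3/4·26.858660+1/4·69.137394≈119.279241; next y=7/10·(-35.925449)+3/4·119.279241≈64.311617
n=7: y≈64.311617, sp=5, e=sp−y≈-59.311617; I≈-32.452957, D=e−e_prev≈-100.237065; u=2·(-59.311617)+3/4·(-32.452957)+1/4·(-100.237065)≈-168.022217; next y=7/10·64.311617+3/4·(-168.022217)≈-80.998531
n=8: y≈-80.998531, sp=5, e=sp−y≈85.998531; I≈53.545574, D=e−e_prev≈145.310148; u=2·85.998531+3/4·53.545574+1/4·145.310148≈248.483780; next y=7/10·(-80.998531)+3/4·248.483780≈129.663863
n=9: y≈129.663863, sp=5, e=sp−y≈-124.663863; I≈-71.118289, D=e−e_prev≈-210.662395; u=2·(-124.663863)+3/4·(-71.118289)+1/4·(-210.662395)≈-355.332042; next y=7/10·129.663863+3/4·(-355.332042)≈-175.734327
n=10: y≈-175.734327, sp=5, e=sp−y≈180.734327; I≈109.616038, D=e−e_prev≈305.398190; u=2·180.734327+3/4·109.616038+1/4·305.398190≈520.030231; next y=7/10·(-175.734327)+3/4·520.030231≈267.008644
n=11: y≈267.008644, sp=5, e=sp−y≈-262.008644; I≈-152.392606, D=e−e_prev≈-442.742971; u=2·(-262.008644)+3/4·(-152.392606)+1/4·(-442.742971)≈-748.997485; next y=7/10·267.008644+3/4·(-748.997485)≈-374.842063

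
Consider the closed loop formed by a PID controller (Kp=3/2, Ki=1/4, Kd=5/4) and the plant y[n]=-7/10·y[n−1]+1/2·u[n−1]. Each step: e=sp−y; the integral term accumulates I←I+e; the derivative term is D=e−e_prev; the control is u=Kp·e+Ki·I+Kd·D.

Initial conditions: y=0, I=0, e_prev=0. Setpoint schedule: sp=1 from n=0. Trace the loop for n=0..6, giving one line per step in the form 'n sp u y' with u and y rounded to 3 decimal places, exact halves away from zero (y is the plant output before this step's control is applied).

0 1 3.000 0.000
1 1 -2.500 1.500
2 1 10.650 -2.300
3 1 -20.980 6.935
4 1 55.919 -15.345
5 1 -129.979 38.700
6 1 320.493 -92.080

(exact arithmetic carried between steps; '≈' marks a value shown rounded to 6 d.p. or computed from one; I and e_prev carry over from the previous line; the table rounds u and y to 3 d.p., halves away from zero)
n=0: y=0, sp=1, e=sp−y=1; I=1, D=e−e_prev=1; u=3/2·1+1/4·1+5/4·1=3; next y=-7/10·0+1/2·3=1.5
n=1: y=1.5, sp=1, e=sp−y=-0.5; I=0.5, D=e−e_prev=-1.5; u=3/2·(-0.5)+1/4·0.5+5/4·(-1.5)=-2.5; next y=-7/10·1.5+1/2·(-2.5)=-2.3
n=2: y=-2.3, sp=1, e=sp−y=3.3; I=3.8, D=e−e_prev=3.8; u=3/2·3.3+1/4·3.8+5/4·3.8=10.65; next y=-7/10·(-2.3)+1/2·10.65=6.935
n=3: y=6.935, sp=1, e=sp−y=-5.935; I=-2.135, D=e−e_prev=-9.235; u=3/2·(-5.935)+1/4·(-2.135)+5/4·(-9.235)=-20.98; next y=-7/10·6.935+1/2·(-20.98)=-15.3445
n=4: y=-15.3445, sp=1, e=sp−y=16.3445; I=14.2095, D=e−e_prev=22.2795; u=3/2·16.3445+1/4·14.2095+5/4·22.2795=55.9185; next y=-7/10·(-15.3445)+1/2·55.9185=38.7004
n=5: y=38.7004, sp=1, e=sp−y=-37.7004; I=-23.4909, D=e−e_prev=-54.0449; u=3/2·(-37.7004)+1/4·(-23.4909)+5/4·(-54.0449)=-129.97945; next y=-7/10·38.7004+1/2·(-129.97945)=-92.080005
n=6: y=-92.080005, sp=1, e=sp−y=93.080005; I=69.589105, D=e−e_prev=130.780405; u=3/2·93.080005+1/4·69.589105+5/4·130.780405=320.49279; next y=-7/10·(-92.080005)+1/2·320.49279≈224.702399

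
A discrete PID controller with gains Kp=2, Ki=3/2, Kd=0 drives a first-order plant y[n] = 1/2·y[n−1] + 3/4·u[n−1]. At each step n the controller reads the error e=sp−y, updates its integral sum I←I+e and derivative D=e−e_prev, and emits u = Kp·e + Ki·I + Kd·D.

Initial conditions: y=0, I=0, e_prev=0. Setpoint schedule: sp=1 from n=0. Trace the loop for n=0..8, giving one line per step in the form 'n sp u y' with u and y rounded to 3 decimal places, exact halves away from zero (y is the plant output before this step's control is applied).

0 1 3.500 0.000
1 1 -4.188 2.625
2 1 8.961 -1.828
3 1 -13.519 5.807
4 1 24.919 -7.236
5 1 -40.803 15.072
6 1 71.572 -23.066
7 1 -120.572 42.146
8 1 207.966 -69.356

(exact arithmetic carried between steps; '≈' marks a value shown rounded to 6 d.p. or computed from one; I and e_prev carry over from the previous line; the table rounds u and y to 3 d.p., halves away from zero)
n=0: y=0, sp=1, e=sp−y=1; I=1, D=e−e_prev=1; u=2·1+3/2·1+0·1=3.5; next y=1/2·0+3/4·3.5=2.625
n=1: y=2.625, sp=1, e=sp−y=-1.625; I=-0.625, D=e−e_prev=-2.625; u=2·(-1.625)+3/2·(-0.625)+0·(-2.625)=-4.1875; next y=1/2·2.625+3/4·(-4.1875)=-1.828125
n=2: y=-1.828125, sp=1, e=sp−y=2.828125; I=2.203125, D=e−e_prev=4.453125; u=2·2.828125+3/2·2.203125+0·4.453125≈8.960938; next y=1/2·(-1.828125)+3/4·8.960938≈5.806641
n=3: y≈5.806641, sp=1, e=sp−y≈-4.806641; I≈-2.603516, D=e−e_prev≈-7.634766; u=2·(-4.806641)+3/2·(-2.603516)+0·(-7.634766)≈-13.518555; next y=1/2·5.806641+3/4·(-13.518555)≈-7.235596
n=4: y≈-7.235596, sp=1, e=sp−y≈8.235596; I≈5.632080, D=e−e_prev≈13.042236; u=2·8.235596+3/2·5.632080+0·13.042236≈24.919312; next y=1/2·(-7.235596)+3/4·24.919312≈15.071686
n=5: y≈15.071686, sp=1, e=sp−y≈-14.071686; I≈-8.439606, D=e−e_prev≈-22.307281; u=2·(-14.071686)+3/2·(-8.439606)+0·(-22.307281)≈-40.802780; next y=1/2·15.071686+3/4·(-40.802780)≈-23.066242
n=6: y≈-23.066242, sp=1, e=sp−y≈24.066242; I≈15.626637, D=e−e_prev≈38.137928; u=2·24.066242+3/2·15.626637+0·38.137928≈71.572439; next y=1/2·(-23.066242)+3/4·71.572439≈42.146208
n=7: y≈42.146208, sp=1, e=sp−y≈-41.146208; I≈-25.519572, D=e−e_prev≈-65.212451; u=2·(-41.146208)+3/2·(-25.519572)+0·(-65.212451)≈-120.571774; next y=1/2·42.146208+3/4·(-120.571774)≈-69.355727
n=8: y≈-69.355727, sp=1, e=sp−y≈70.355727; I≈44.836155, D=e−e_prev≈111.501935; u=2·70.355727+3/2·44.836155+0·111.501935≈207.965685; next y=1/2·(-69.355727)+3/4·207.965685≈121.296401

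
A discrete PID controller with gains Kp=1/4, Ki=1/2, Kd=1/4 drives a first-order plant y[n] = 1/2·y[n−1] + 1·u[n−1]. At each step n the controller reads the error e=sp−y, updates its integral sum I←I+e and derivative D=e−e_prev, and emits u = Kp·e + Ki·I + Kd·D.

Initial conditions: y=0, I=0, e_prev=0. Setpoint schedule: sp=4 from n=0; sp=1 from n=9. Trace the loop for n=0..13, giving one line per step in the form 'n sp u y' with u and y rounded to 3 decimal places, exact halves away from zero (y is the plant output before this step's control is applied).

0 4 4.000 0.000
1 4 1.000 4.000
2 4 3.000 3.000
3 4 1.750 4.500
4 4 2.375 4.000
5 4 1.875 4.375
6 4 2.094 4.063
7 4 1.922 4.125
8 4 2.016 3.984
9 1 -1.035 4.008
10 1 1.256 0.969
11 1 -0.260 1.740
12 1 0.693 0.610
13 1 0.218 0.998

(exact arithmetic carried between steps; '≈' marks a value shown rounded to 6 d.p. or computed from one; I and e_prev carry over from the previous line; the table rounds u and y to 3 d.p., halves away from zero)
n=0: y=0, sp=4, e=sp−y=4; I=4, D=e−e_prev=4; u=1/4·4+1/2·4+1/4·4=4; next y=1/2·0+1·4=4
n=1: y=4, sp=4, e=sp−y=0; I=4, D=e−e_prev=-4; u=1/4·0+1/2·4+1/4·(-4)=1; next y=1/2·4+1·1=3
n=2: y=3, sp=4, e=sp−y=1; I=5, D=e−e_prev=1; u=1/4·1+1/2·5+1/4·1=3; next y=1/2·3+1·3=4.5
n=3: y=4.5, sp=4, e=sp−y=-0.5; I=4.5, D=e−e_prev=-1.5; u=1/4·(-0.5)+1/2·4.5+1/4·(-1.5)=1.75; next y=1/2·4.5+1·1.75=4
n=4: y=4, sp=4, e=sp−y=0; I=4.5, D=e−e_prev=0.5; u=1/4·0+1/2·4.5+1/4·0.5=2.375; next y=1/2·4+1·2.375=4.375
n=5: y=4.375, sp=4, e=sp−y=-0.375; I=4.125, D=e−e_prev=-0.375; u=1/4·(-0.375)+1/2·4.125+1/4·(-0.375)=1.875; next y=1/2·4.375+1·1.875=4.0625
n=6: y=4.0625, sp=4, e=sp−y=-0.0625; I=4.0625, D=e−e_prev=0.3125; u=1/4·(-0.0625)+1/2·4.0625+1/4·0.3125=2.09375; next y=1/2·4.0625+1·2.09375=4.125
n=7: y=4.125, sp=4, e=sp−y=-0.125; I=3.9375, D=e−e_prev=-0.0625; u=1/4·(-0.125)+1/2·3.9375+1/4·(-0.0625)=1.921875; next y=1/2·4.125+1·1.921875=3.984375
n=8: y=3.984375, sp=4, e=sp−y=0.015625; I=3.953125, D=e−e_prev=0.140625; u=1/4·0.015625+1/2·3.953125+1/4·0.140625=2.015625; next y=1/2·3.984375+1·2.015625≈4.007813
n=9: y≈4.007813, sp=1, e=sp−y≈-3.007813; I≈0.945313, D=e−e_prev≈-3.023438; u=1/4·(-3.007813)+1/2·0.945313+1/4·(-3.023438)≈-1.035156; next y=1/2·4.007813+1·(-1.035156)≈0.96875
n=10: y=0.96875, sp=1, e=sp−y=0.03125; I≈0.976563, D=e−e_prev≈3.039063; u=1/4·0.03125+1/2·0.976563+1/4·3.039063≈1.255859; next y=1/2·0.96875+1·1.255859≈1.740234
n=11: y≈1.740234, sp=1, e=sp−y≈-0.740234; I≈0.236328, D=e−e_prev≈-0.771484; u=1/4·(-0.740234)+1/2·0.236328+1/4·(-0.771484)≈-0.259766; next y=1/2·1.740234+1·(-0.259766)≈0.610352
n=12: y≈0.610352, sp=1, e=sp−y≈0.389648; I≈0.625977, D=e−e_prev≈1.129883; u=1/4·0.389648+1/2·0.625977+1/4·1.129883≈0.692871; next y=1/2·0.610352+1·0.692871≈0.998047
n=13: y≈0.998047, sp=1, e=sp−y≈0.001953; I≈0.627930, D=e−e_prev≈-0.387695; u=1/4·0.001953+1/2·0.627930+1/4·(-0.387695)≈0.217529; next y=1/2·0.998047+1·0.217529≈0.716553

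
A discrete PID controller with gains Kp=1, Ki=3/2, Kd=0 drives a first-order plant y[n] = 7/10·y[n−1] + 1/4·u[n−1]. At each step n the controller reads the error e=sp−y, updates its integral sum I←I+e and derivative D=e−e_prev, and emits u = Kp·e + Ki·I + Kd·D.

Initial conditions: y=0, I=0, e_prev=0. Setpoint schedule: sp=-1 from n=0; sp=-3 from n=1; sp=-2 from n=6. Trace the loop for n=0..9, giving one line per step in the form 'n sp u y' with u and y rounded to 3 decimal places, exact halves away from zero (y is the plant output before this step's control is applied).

0 -1 -2.500 0.000
1 -3 -7.438 -0.625
2 -3 -6.820 -2.297
3 -3 -5.335 -3.313
4 -3 -4.016 -3.653
5 -3 -3.266 -3.561
6 -2 -0.554 -3.309
7 -2 -0.726 -2.455
8 -2 -1.431 -1.900
9 -2 -2.112 -1.688

(exact arithmetic carried between steps; '≈' marks a value shown rounded to 6 d.p. or computed from one; I and e_prev carry over from the previous line; the table rounds u and y to 3 d.p., halves away from zero)
n=0: y=0, sp=-1, e=sp−y=-1; I=-1, D=e−e_prev=-1; u=1·(-1)+3/2·(-1)+0·(-1)=-2.5; next y=7/10·0+1/4·(-2.5)=-0.625
n=1: y=-0.625, sp=-3, e=sp−y=-2.375; I=-3.375, D=e−e_prev=-1.375; u=1·(-2.375)+3/2·(-3.375)+0·(-1.375)=-7.4375; next y=7/10·(-0.625)+1/4·(-7.4375)=-2.296875
n=2: y=-2.296875, sp=-3, e=sp−y=-0.703125; I=-4.078125, D=e−e_prev=1.671875; u=1·(-0.703125)+3/2·(-4.078125)+0·1.671875≈-6.820313; next y=7/10·(-2.296875)+1/4·(-6.820313)≈-3.312891
n=3: y≈-3.312891, sp=-3, e=sp−y≈0.312891; I≈-3.765234, D=e−e_prev≈1.016016; u=1·0.312891+3/2·(-3.765234)+0·1.016016≈-5.334961; next y=7/10·(-3.312891)+1/4·(-5.334961)≈-3.652764
n=4: y≈-3.652764, sp=-3, e=sp−y≈0.652764; I≈-3.112471, D=e−e_prev≈0.339873; u=1·0.652764+3/2·(-3.112471)+0·0.339873≈-4.015942; next y=7/10·(-3.652764)+1/4·(-4.015942)≈-3.560920
n=5: y≈-3.560920, sp=-3, e=sp−y≈0.560920; I≈-2.551551, D=e−e_prev≈-0.091844; u=1·0.560920+3/2·(-2.551551)+0·(-0.091844)≈-3.266406; next y=7/10·(-3.560920)+1/4·(-3.266406)≈-3.309246
n=6: y≈-3.309246, sp=-2, e=sp−y≈1.309246; I≈-1.242305, D=e−e_prev≈0.748325; u=1·1.309246+3/2·(-1.242305)+0·0.748325≈-0.554212; next y=7/10·(-3.309246)+1/4·(-0.554212)≈-2.455025
n=7: y≈-2.455025, sp=-2, e=sp−y≈0.455025; I≈-0.787280, D=e−e_prev≈-0.854221; u=1·0.455025+3/2·(-0.787280)+0·(-0.854221)≈-0.725895; next y=7/10·(-2.455025)+1/4·(-0.725895)≈-1.899991
n=8: y≈-1.899991, sp=-2, e=sp−y≈-0.100009; I≈-0.887289, D=e−e_prev≈-0.555034; u=1·(-0.100009)+3/2·(-0.887289)+0·(-0.555034)≈-1.430942; next y=7/10·(-1.899991)+1/4·(-1.430942)≈-1.687729
n=9: y≈-1.687729, sp=-2, e=sp−y≈-0.312271; I≈-1.199560, D=e−e_prev≈-0.212262; u=1·(-0.312271)+3/2·(-1.199560)+0·(-0.212262)≈-2.111610; next y=7/10·(-1.687729)+1/4·(-2.111610)≈-1.709313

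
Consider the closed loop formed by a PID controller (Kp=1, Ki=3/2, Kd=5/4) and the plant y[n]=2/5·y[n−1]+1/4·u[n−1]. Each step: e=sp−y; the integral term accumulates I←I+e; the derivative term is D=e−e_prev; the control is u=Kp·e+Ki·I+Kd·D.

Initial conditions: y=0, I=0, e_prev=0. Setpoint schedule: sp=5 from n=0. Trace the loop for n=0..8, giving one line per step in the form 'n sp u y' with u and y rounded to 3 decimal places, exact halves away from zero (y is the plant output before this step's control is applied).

(exact arithmetic carried between steps; '≈' marks a value shown rounded to 6 d.p. or computed from one; I and e_prev carry over from the previous line; the table rounds u and y to 3 d.p., halves away from zero)
n=0: y=0, sp=5, e=sp−y=5; I=5, D=e−e_prev=5; u=1·5+3/2·5+5/4·5=18.75; next y=2/5·0+1/4·18.75=4.6875
n=1: y=4.6875, sp=5, e=sp−y=0.3125; I=5.3125, D=e−e_prev=-4.6875; u=1·0.3125+3/2·5.3125+5/4·(-4.6875)=2.421875; next y=2/5·4.6875+1/4·2.421875≈2.480469
n=2: y≈2.480469, sp=5, e=sp−y≈2.519531; I≈7.832031, D=e−e_prev≈2.207031; u=1·2.519531+3/2·7.832031+5/4·2.207031≈17.026367; next y=2/5·2.480469+1/4·17.026367≈5.248779
n=3: y≈5.248779, sp=5, e=sp−y≈-0.248779; I≈7.583252, D=e−e_prev≈-2.768311; u=1·(-0.248779)+3/2·7.583252+5/4·(-2.768311)≈7.665710; next y=2/5·5.248779+1/4·7.665710≈4.015939
n=4: y≈4.015939, sp=5, e=sp−y≈0.984061; I≈8.567313, D=e−e_prev≈1.232840; u=1·0.984061+3/2·8.567313+5/4·1.232840≈15.376080; next y=2/5·4.015939+1/4·15.376080≈5.450396
n=5: y≈5.450396, sp=5, e=sp−y≈-0.450396; I≈8.116917, D=e−e_prev≈-1.434456; u=1·(-0.450396)+3/2·8.116917+5/4·(-1.434456)≈9.931910; next y=2/5·5.450396+1/4·9.931910≈4.663136
n=6: y≈4.663136, sp=5, e=sp−y≈0.336864; I≈8.453781, D=e−e_prev≈0.787260; u=1·0.336864+3/2·8.453781+5/4·0.787260≈14.001611; next y=2/5·4.663136+1/4·14.001611≈5.365657
n=7: y≈5.365657, sp=5, e=sp−y≈-0.365657; I≈8.088124, D=e−e_prev≈-0.702521; u=1·(-0.365657)+3/2·8.088124+5/4·(-0.702521)≈10.888377; next y=2/5·5.365657+1/4·10.888377≈4.868357
n=8: y≈4.868357, sp=5, e=sp−y≈0.131643; I≈8.219767, D=e−e_prev≈0.497300; u=1·0.131643+3/2·8.219767+5/4·0.497300≈13.082918; next y=2/5·4.868357+1/4·13.082918≈5.218072

0 5 18.750 0.000
1 5 2.422 4.688
2 5 17.026 2.480
3 5 7.666 5.249
4 5 15.376 4.016
5 5 9.932 5.450
6 5 14.002 4.663
7 5 10.888 5.366
8 5 13.083 4.868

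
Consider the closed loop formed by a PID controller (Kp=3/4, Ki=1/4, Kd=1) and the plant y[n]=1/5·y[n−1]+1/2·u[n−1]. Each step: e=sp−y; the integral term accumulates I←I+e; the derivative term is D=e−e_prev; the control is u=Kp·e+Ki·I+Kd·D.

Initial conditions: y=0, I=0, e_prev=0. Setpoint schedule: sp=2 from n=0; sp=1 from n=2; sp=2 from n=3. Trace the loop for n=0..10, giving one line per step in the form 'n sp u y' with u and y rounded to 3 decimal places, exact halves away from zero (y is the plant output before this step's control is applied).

(exact arithmetic carried between steps; '≈' marks a value shown rounded to 6 d.p. or computed from one; I and e_prev carry over from the previous line; the table rounds u and y to 3 d.p., halves away from zero)
n=0: y=0, sp=2, e=sp−y=2; I=2, D=e−e_prev=2; u=3/4·2+1/4·2+1·2=4; next y=1/5·0+1/2·4=2
n=1: y=2, sp=2, e=sp−y=0; I=2, D=e−e_prev=-2; u=3/4·0+1/4·2+1·(-2)=-1.5; next y=1/5·2+1/2·(-1.5)=-0.35
n=2: y=-0.35, sp=1, e=sp−y=1.35; I=3.35, D=e−e_prev=1.35; u=3/4·1.35+1/4·3.35+1·1.35=3.2; next y=1/5·(-0.35)+1/2·3.2=1.53
n=3: y=1.53, sp=2, e=sp−y=0.47; I=3.82, D=e−e_prev=-0.88; u=3/4·0.47+1/4·3.82+1·(-0.88)=0.4275; next y=1/5·1.53+1/2·0.4275=0.51975
n=4: y=0.51975, sp=2, e=sp−y=1.48025; I=5.30025, D=e−e_prev=1.01025; u=3/4·1.48025+1/4·5.30025+1·1.01025=3.4455; next y=1/5·0.51975+1/2·3.4455=1.8267
n=5: y=1.8267, sp=2, e=sp−y=0.1733; I=5.47355, D=e−e_prev=-1.30695; u=3/4·0.1733+1/4·5.47355+1·(-1.30695)≈0.191413; next y=1/5·1.8267+1/2·0.191413≈0.461046
n=6: y≈0.461046, sp=2, e=sp−y≈1.538954; I≈7.012504, D=e−e_prev≈1.365654; u=3/4·1.538954+1/4·7.012504+1·1.365654≈4.272995; next y=1/5·0.461046+1/2·4.272995≈2.228707
n=7: y≈2.228707, sp=2, e=sp−y≈-0.228707; I≈6.783797, D=e−e_prev≈-1.767661; u=3/4·(-0.228707)+1/4·6.783797+1·(-1.767661)≈-0.243241; next y=1/5·2.228707+1/2·(-0.243241)≈0.324121
n=8: y≈0.324121, sp=2, e=sp−y≈1.675879; I≈8.459676, D=e−e_prev≈1.904586; u=3/4·1.675879+1/4·8.459676+1·1.904586≈5.276415; next y=1/5·0.324121+1/2·5.276415≈2.703031
n=9: y≈2.703031, sp=2, e=sp−y≈-0.703031; I≈7.756645, D=e−e_prev≈-2.378911; u=3/4·(-0.703031)+1/4·7.756645+1·(-2.378911)≈-0.967023; next y=1/5·2.703031+1/2·(-0.967023)≈0.057095
n=10: y≈0.057095, sp=2, e=sp−y≈1.942905; I≈9.699550, D=e−e_prev≈2.645937; u=3/4·1.942905+1/4·9.699550+1·2.645937≈6.528003; next y=1/5·0.057095+1/2·6.528003≈3.275421

0 2 4.000 0.000
1 2 -1.500 2.000
2 1 3.200 -0.350
3 2 0.428 1.530
4 2 3.446 0.520
5 2 0.191 1.827
6 2 4.273 0.461
7 2 -0.243 2.229
8 2 5.276 0.324
9 2 -0.967 2.703
10 2 6.528 0.057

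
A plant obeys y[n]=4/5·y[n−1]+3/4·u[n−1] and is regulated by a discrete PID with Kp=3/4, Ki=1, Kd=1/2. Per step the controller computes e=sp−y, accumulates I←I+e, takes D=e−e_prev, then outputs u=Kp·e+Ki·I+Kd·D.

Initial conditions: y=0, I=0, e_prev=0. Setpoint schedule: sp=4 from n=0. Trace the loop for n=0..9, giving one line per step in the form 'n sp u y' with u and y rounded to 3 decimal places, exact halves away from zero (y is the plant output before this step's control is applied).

0 4 9.000 0.000
1 4 -4.188 6.750
2 4 6.541 2.259
3 4 -3.985 6.714
4 4 5.274 2.382
5 4 -3.102 5.861
6 4 4.649 2.363
7 4 -2.245 5.377
8 4 4.093 2.618
9 4 -1.633 5.164

(exact arithmetic carried between steps; '≈' marks a value shown rounded to 6 d.p. or computed from one; I and e_prev carry over from the previous line; the table rounds u and y to 3 d.p., halves away from zero)
n=0: y=0, sp=4, e=sp−y=4; I=4, D=e−e_prev=4; u=3/4·4+1·4+1/2·4=9; next y=4/5·0+3/4·9=6.75
n=1: y=6.75, sp=4, e=sp−y=-2.75; I=1.25, D=e−e_prev=-6.75; u=3/4·(-2.75)+1·1.25+1/2·(-6.75)=-4.1875; next y=4/5·6.75+3/4·(-4.1875)=2.259375
n=2: y=2.259375, sp=4, e=sp−y=1.740625; I=2.990625, D=e−e_prev=4.490625; u=3/4·1.740625+1·2.990625+1/2·4.490625≈6.541406; next y=4/5·2.259375+3/4·6.541406≈6.713555
n=3: y≈6.713555, sp=4, e=sp−y≈-2.713555; I≈0.277070, D=e−e_prev≈-4.454180; u=3/4·(-2.713555)+1·0.277070+1/2·(-4.454180)≈-3.985186; next y=4/5·6.713555+3/4·(-3.985186)≈2.381955
n=4: y≈2.381955, sp=4, e=sp−y≈1.618045; I≈1.895116, D=e−e_prev≈4.331600; u=3/4·1.618045+1·1.895116+1/2·4.331600≈5.274450; next y=4/5·2.381955+3/4·5.274450≈5.861401
n=5: y≈5.861401, sp=4, e=sp−y≈-1.861401; I≈0.033715, D=e−e_prev≈-3.479446; u=3/4·(-1.861401)+1·0.033715+1/2·(-3.479446)≈-3.102059; next y=4/5·5.861401+3/4·(-3.102059)≈2.362576
n=6: y≈2.362576, sp=4, e=sp−y≈1.637424; I≈1.671138, D=e−e_prev≈3.498825; u=3/4·1.637424+1·1.671138+1/2·3.498825≈4.648618; next y=4/5·2.362576+3/4·4.648618≈5.376525
n=7: y≈5.376525, sp=4, e=sp−y≈-1.376525; I≈0.294613, D=e−e_prev≈-3.013949; u=3/4·(-1.376525)+1·0.294613+1/2·(-3.013949)≈-2.244755; next y=4/5·5.376525+3/4·(-2.244755)≈2.617654
n=8: y≈2.617654, sp=4, e=sp−y≈1.382346; I≈1.676959, D=e−e_prev≈2.758871; u=3/4·1.382346+1·1.676959+1/2·2.758871≈4.093154; next y=4/5·2.617654+3/4·4.093154≈5.163989
n=9: y≈5.163989, sp=4, e=sp−y≈-1.163989; I≈0.512970, D=e−e_prev≈-2.546335; u=3/4·(-1.163989)+1·0.512970+1/2·(-2.546335)≈-1.633189; next y=4/5·5.163989+3/4·(-1.633189)≈2.906300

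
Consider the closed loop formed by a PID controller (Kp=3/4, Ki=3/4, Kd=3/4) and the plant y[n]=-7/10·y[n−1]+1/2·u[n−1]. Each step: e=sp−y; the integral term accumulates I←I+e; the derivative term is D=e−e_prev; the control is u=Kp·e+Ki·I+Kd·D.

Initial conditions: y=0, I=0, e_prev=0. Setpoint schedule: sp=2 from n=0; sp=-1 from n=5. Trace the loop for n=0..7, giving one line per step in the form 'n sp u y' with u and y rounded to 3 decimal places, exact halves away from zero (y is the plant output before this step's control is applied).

0 2 4.500 0.000
1 2 -0.563 2.250
2 2 10.177 -1.856
3 2 -8.560 6.388
4 2 28.395 -8.751
5 -1 -47.064 20.323
6 -1 91.683 -37.758
7 -1 -171.878 72.272

(exact arithmetic carried between steps; '≈' marks a value shown rounded to 6 d.p. or computed from one; I and e_prev carry over from the previous line; the table rounds u and y to 3 d.p., halves away from zero)
n=0: y=0, sp=2, e=sp−y=2; I=2, D=e−e_prev=2; u=3/4·2+3/4·2+3/4·2=4.5; next y=-7/10·0+1/2·4.5=2.25
n=1: y=2.25, sp=2, e=sp−y=-0.25; I=1.75, D=e−e_prev=-2.25; u=3/4·(-0.25)+3/4·1.75+3/4·(-2.25)=-0.5625; next y=-7/10·2.25+1/2·(-0.5625)=-1.85625
n=2: y=-1.85625, sp=2, e=sp−y=3.85625; I=5.60625, D=e−e_prev=4.10625; u=3/4·3.85625+3/4·5.60625+3/4·4.10625≈10.176563; next y=-7/10·(-1.85625)+1/2·10.176563≈6.387656
n=3: y≈6.387656, sp=2, e=sp−y≈-4.387656; I≈1.218594, D=e−e_prev≈-8.243906; u=3/4·(-4.387656)+3/4·1.218594+3/4·(-8.243906)≈-8.559727; next y=-7/10·6.387656+1/2·(-8.559727)≈-8.751223
n=4: y≈-8.751223, sp=2, e=sp−y≈10.751223; I≈11.969816, D=e−e_prev≈15.138879; u=3/4·10.751223+3/4·11.969816+3/4·15.138879≈28.394938; next y=-7/10·(-8.751223)+1/2·28.394938≈20.323325
n=5: y≈20.323325, sp=-1, e=sp−y≈-21.323325; I≈-9.353509, D=e−e_prev≈-32.074548; u=3/4·(-21.323325)+3/4·(-9.353509)+3/4·(-32.074548)≈-47.063536; next y=-7/10·20.323325+1/2·(-47.063536)≈-37.758096
n=6: y≈-37.758096, sp=-1, e=sp−y≈36.758096; I≈27.404587, D=e−e_prev≈58.081421; u=3/4·36.758096+3/4·27.404587+3/4·58.081421≈91.683078; next y=-7/10·(-37.758096)+1/2·91.683078≈72.272206
n=7: y≈72.272206, sp=-1, e=sp−y≈-73.272206; I≈-45.867619, D=e−e_prev≈-110.030301; u=3/4·(-73.272206)+3/4·(-45.867619)+3/4·(-110.030301)≈-171.877594; next y=-7/10·72.272206+1/2·(-171.877594)≈-136.529341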